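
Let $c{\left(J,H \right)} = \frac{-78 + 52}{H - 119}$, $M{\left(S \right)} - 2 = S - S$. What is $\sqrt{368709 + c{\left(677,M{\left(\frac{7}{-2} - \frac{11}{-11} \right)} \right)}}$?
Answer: $\frac{\sqrt{3318383}}{3} \approx 607.21$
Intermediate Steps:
$M{\left(S \right)} = 2$ ($M{\left(S \right)} = 2 + \left(S - S\right) = 2 + 0 = 2$)
$c{\left(J,H \right)} = - \frac{26}{-119 + H}$
$\sqrt{368709 + c{\left(677,M{\left(\frac{7}{-2} - \frac{11}{-11} \right)} \right)}} = \sqrt{368709 - \frac{26}{-119 + 2}} = \sqrt{368709 - \frac{26}{-117}} = \sqrt{368709 - - \frac{2}{9}} = \sqrt{368709 + \frac{2}{9}} = \sqrt{\frac{3318383}{9}} = \frac{\sqrt{3318383}}{3}$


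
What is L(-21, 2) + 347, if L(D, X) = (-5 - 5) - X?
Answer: 335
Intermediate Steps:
L(D, X) = -10 - X
L(-21, 2) + 347 = (-10 - 1*2) + 347 = (-10 - 2) + 347 = -12 + 347 = 335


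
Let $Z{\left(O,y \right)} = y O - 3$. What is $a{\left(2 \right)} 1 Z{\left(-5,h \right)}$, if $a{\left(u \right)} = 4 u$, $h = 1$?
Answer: $-64$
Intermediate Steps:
$Z{\left(O,y \right)} = -3 + O y$ ($Z{\left(O,y \right)} = O y - 3 = -3 + O y$)
$a{\left(2 \right)} 1 Z{\left(-5,h \right)} = 4 \cdot 2 \cdot 1 \left(-3 - 5\right) = 8 \cdot 1 \left(-3 - 5\right) = 8 \left(-8\right) = -64$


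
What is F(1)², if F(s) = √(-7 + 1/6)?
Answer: -41/6 ≈ -6.8333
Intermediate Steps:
F(s) = I*√246/6 (F(s) = √(-7 + ⅙) = √(-41/6) = I*√246/6)
F(1)² = (I*√246/6)² = -41/6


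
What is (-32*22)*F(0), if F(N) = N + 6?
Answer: -4224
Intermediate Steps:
F(N) = 6 + N
(-32*22)*F(0) = (-32*22)*(6 + 0) = -704*6 = -4224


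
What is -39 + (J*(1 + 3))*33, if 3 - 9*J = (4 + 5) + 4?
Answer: -557/3 ≈ -185.67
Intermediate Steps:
J = -10/9 (J = ⅓ - ((4 + 5) + 4)/9 = ⅓ - (9 + 4)/9 = ⅓ - ⅑*13 = ⅓ - 13/9 = -10/9 ≈ -1.1111)
-39 + (J*(1 + 3))*33 = -39 - 10*(1 + 3)/9*33 = -39 - 10/9*4*33 = -39 - 40/9*33 = -39 - 440/3 = -557/3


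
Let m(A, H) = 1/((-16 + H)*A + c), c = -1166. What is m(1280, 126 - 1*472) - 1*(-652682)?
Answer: 303187758731/464526 ≈ 6.5268e+5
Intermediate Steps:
m(A, H) = 1/(-1166 + A*(-16 + H)) (m(A, H) = 1/((-16 + H)*A - 1166) = 1/(A*(-16 + H) - 1166) = 1/(-1166 + A*(-16 + H)))
m(1280, 126 - 1*472) - 1*(-652682) = 1/(-1166 - 16*1280 + 1280*(126 - 1*472)) - 1*(-652682) = 1/(-1166 - 20480 + 1280*(126 - 472)) + 652682 = 1/(-1166 - 20480 + 1280*(-346)) + 652682 = 1/(-1166 - 20480 - 442880) + 652682 = 1/(-464526) + 652682 = -1/464526 + 652682 = 303187758731/464526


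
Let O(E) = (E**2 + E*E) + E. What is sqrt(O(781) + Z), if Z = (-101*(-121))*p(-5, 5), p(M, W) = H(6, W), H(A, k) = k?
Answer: 4*sqrt(80113) ≈ 1132.2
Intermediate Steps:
p(M, W) = W
O(E) = E + 2*E**2 (O(E) = (E**2 + E**2) + E = 2*E**2 + E = E + 2*E**2)
Z = 61105 (Z = -101*(-121)*5 = 12221*5 = 61105)
sqrt(O(781) + Z) = sqrt(781*(1 + 2*781) + 61105) = sqrt(781*(1 + 1562) + 61105) = sqrt(781*1563 + 61105) = sqrt(1220703 + 61105) = sqrt(1281808) = 4*sqrt(80113)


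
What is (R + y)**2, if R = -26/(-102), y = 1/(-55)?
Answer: 440896/7868025 ≈ 0.056036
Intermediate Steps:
y = -1/55 ≈ -0.018182
R = 13/51 (R = -26*(-1/102) = 13/51 ≈ 0.25490)
(R + y)**2 = (13/51 - 1/55)**2 = (664/2805)**2 = 440896/7868025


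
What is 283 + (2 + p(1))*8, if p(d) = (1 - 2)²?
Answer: 307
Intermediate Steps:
p(d) = 1 (p(d) = (-1)² = 1)
283 + (2 + p(1))*8 = 283 + (2 + 1)*8 = 283 + 3*8 = 283 + 24 = 307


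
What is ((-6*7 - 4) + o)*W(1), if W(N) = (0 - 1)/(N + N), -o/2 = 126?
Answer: 149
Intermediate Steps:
o = -252 (o = -2*126 = -252)
W(N) = -1/(2*N)
((-6*7 - 4) + o)*W(1) = ((-6*7 - 4) - 252)*(-½/1) = ((-42 - 4) - 252)*(-½*1) = (-46 - 252)*(-½) = -298*(-½) = 149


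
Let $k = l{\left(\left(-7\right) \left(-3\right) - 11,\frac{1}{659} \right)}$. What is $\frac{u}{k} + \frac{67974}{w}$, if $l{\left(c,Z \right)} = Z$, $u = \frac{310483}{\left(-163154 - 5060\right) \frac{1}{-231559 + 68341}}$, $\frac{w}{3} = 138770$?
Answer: $\frac{1158582301360386308}{5835764195} \approx 1.9853 \cdot 10^{8}$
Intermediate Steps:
$w = 416310$ ($w = 3 \cdot 138770 = 416310$)
$u = \frac{25338207147}{84107}$ ($u = \frac{310483}{\left(-168214\right) \frac{1}{-163218}} = \frac{310483}{\left(-168214\right) \left(- \frac{1}{163218}\right)} = \frac{310483}{\frac{84107}{81609}} = 310483 \cdot \frac{81609}{84107} = \frac{25338207147}{84107} \approx 3.0126 \cdot 10^{5}$)
$k = \frac{1}{659} \approx 0.0015175$
$\frac{u}{k} + \frac{67974}{w} = \frac{25338207147 \frac{1}{\frac{1}{659}}}{84107} + \frac{67974}{416310} = \frac{25338207147}{84107} \cdot 659 + 67974 \cdot \frac{1}{416310} = \frac{16697878509873}{84107} + \frac{11329}{69385} = \frac{1158582301360386308}{5835764195}$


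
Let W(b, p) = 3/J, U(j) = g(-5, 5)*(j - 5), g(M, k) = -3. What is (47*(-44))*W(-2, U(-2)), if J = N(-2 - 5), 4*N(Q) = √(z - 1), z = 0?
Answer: 24816*I ≈ 24816.0*I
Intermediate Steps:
N(Q) = I/4 (N(Q) = √(0 - 1)/4 = √(-1)/4 = I/4)
J = I/4 ≈ 0.25*I
U(j) = 15 - 3*j (U(j) = -3*(j - 5) = -3*(-5 + j) = 15 - 3*j)
W(b, p) = -12*I (W(b, p) = 3/((I/4)) = 3*(-4*I) = -12*I)
(47*(-44))*W(-2, U(-2)) = (47*(-44))*(-12*I) = -(-24816)*I = 24816*I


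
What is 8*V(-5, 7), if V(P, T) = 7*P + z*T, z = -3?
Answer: -448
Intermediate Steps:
V(P, T) = -3*T + 7*P (V(P, T) = 7*P - 3*T = -3*T + 7*P)
8*V(-5, 7) = 8*(-3*7 + 7*(-5)) = 8*(-21 - 35) = 8*(-56) = -448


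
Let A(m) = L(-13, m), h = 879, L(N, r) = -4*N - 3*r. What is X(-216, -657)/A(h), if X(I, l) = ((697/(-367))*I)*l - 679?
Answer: 99161857/948695 ≈ 104.52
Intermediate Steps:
X(I, l) = -679 - 697*I*l/367 (X(I, l) = ((697*(-1/367))*I)*l - 679 = (-697*I/367)*l - 679 = -697*I*l/367 - 679 = -679 - 697*I*l/367)
A(m) = 52 - 3*m (A(m) = -4*(-13) - 3*m = 52 - 3*m)
X(-216, -657)/A(h) = (-679 - 697/367*(-216)*(-657))/(52 - 3*879) = (-679 - 98912664/367)/(52 - 2637) = -99161857/367/(-2585) = -99161857/367*(-1/2585) = 99161857/948695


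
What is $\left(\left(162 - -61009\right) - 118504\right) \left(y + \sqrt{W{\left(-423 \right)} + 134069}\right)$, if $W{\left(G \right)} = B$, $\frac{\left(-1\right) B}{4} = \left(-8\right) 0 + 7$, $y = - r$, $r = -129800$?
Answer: $-7441823400 - 57333 \sqrt{134041} \approx -7.4628 \cdot 10^{9}$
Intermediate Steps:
$y = 129800$ ($y = \left(-1\right) \left(-129800\right) = 129800$)
$B = -28$ ($B = - 4 \left(\left(-8\right) 0 + 7\right) = - 4 \left(0 + 7\right) = \left(-4\right) 7 = -28$)
$W{\left(G \right)} = -28$
$\left(\left(162 - -61009\right) - 118504\right) \left(y + \sqrt{W{\left(-423 \right)} + 134069}\right) = \left(\left(162 - -61009\right) - 118504\right) \left(129800 + \sqrt{-28 + 134069}\right) = \left(\left(162 + 61009\right) - 118504\right) \left(129800 + \sqrt{134041}\right) = \left(61171 - 118504\right) \left(129800 + \sqrt{134041}\right) = - 57333 \left(129800 + \sqrt{134041}\right) = -7441823400 - 57333 \sqrt{134041}$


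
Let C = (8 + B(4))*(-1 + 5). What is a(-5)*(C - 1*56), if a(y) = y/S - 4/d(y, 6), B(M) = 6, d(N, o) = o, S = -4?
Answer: 0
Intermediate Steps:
a(y) = -2/3 - y/4 (a(y) = y/(-4) - 4/6 = y*(-1/4) - 4*1/6 = -y/4 - 2/3 = -2/3 - y/4)
C = 56 (C = (8 + 6)*(-1 + 5) = 14*4 = 56)
a(-5)*(C - 1*56) = (-2/3 - 1/4*(-5))*(56 - 1*56) = (-2/3 + 5/4)*(56 - 56) = (7/12)*0 = 0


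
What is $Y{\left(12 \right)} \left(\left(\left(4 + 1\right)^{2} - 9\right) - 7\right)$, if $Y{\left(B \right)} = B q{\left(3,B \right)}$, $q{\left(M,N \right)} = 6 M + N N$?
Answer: $17496$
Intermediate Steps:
$q{\left(M,N \right)} = N^{2} + 6 M$ ($q{\left(M,N \right)} = 6 M + N^{2} = N^{2} + 6 M$)
$Y{\left(B \right)} = B \left(18 + B^{2}\right)$ ($Y{\left(B \right)} = B \left(B^{2} + 6 \cdot 3\right) = B \left(B^{2} + 18\right) = B \left(18 + B^{2}\right)$)
$Y{\left(12 \right)} \left(\left(\left(4 + 1\right)^{2} - 9\right) - 7\right) = 12 \left(18 + 12^{2}\right) \left(\left(\left(4 + 1\right)^{2} - 9\right) - 7\right) = 12 \left(18 + 144\right) \left(\left(5^{2} - 9\right) - 7\right) = 12 \cdot 162 \left(\left(25 - 9\right) - 7\right) = 1944 \left(16 - 7\right) = 1944 \cdot 9 = 17496$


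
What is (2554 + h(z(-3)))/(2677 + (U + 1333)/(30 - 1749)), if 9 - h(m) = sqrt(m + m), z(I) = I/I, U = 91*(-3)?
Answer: 4405797/4600703 - 1719*sqrt(2)/4600703 ≈ 0.95711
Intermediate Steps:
U = -273
z(I) = 1
h(m) = 9 - sqrt(2)*sqrt(m) (h(m) = 9 - sqrt(m + m) = 9 - sqrt(2*m) = 9 - sqrt(2)*sqrt(m))
(2554 + h(z(-3)))/(2677 + (U + 1333)/(30 - 1749)) = (2554 + (9 - sqrt(2)*sqrt(1)))/(2677 + (-273 + 1333)/(30 - 1749)) = (2554 + (9 - 1*sqrt(2)*1))/(2677 + 1060/(-1719)) = (2554 + (9 - sqrt(2)))/(2677 + 1060*(-1/1719)) = (2563 - sqrt(2))/(2677 - 1060/1719) = (2563 - sqrt(2))/(4600703/1719) = (2563 - sqrt(2))*(1719/4600703) = 4405797/4600703 - 1719*sqrt(2)/4600703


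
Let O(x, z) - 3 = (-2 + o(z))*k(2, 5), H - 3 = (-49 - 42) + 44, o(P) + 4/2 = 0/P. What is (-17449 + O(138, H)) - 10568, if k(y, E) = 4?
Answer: -28030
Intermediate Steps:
o(P) = -2 (o(P) = -2 + 0/P = -2 + 0 = -2)
H = -44 (H = 3 + ((-49 - 42) + 44) = 3 + (-91 + 44) = 3 - 47 = -44)
O(x, z) = -13 (O(x, z) = 3 + (-2 - 2)*4 = 3 - 4*4 = 3 - 16 = -13)
(-17449 + O(138, H)) - 10568 = (-17449 - 13) - 10568 = -17462 - 10568 = -28030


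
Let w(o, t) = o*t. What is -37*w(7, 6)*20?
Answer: -31080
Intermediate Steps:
-37*w(7, 6)*20 = -259*6*20 = -37*42*20 = -1554*20 = -31080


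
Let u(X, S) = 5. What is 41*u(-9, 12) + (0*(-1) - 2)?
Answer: 203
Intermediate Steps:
41*u(-9, 12) + (0*(-1) - 2) = 41*5 + (0*(-1) - 2) = 205 + (0 - 2) = 205 - 2 = 203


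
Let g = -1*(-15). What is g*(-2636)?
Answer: -39540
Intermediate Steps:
g = 15
g*(-2636) = 15*(-2636) = -39540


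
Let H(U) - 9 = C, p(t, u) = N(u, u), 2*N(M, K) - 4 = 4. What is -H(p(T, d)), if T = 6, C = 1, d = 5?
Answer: -10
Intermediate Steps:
N(M, K) = 4 (N(M, K) = 2 + (1/2)*4 = 2 + 2 = 4)
p(t, u) = 4
H(U) = 10 (H(U) = 9 + 1 = 10)
-H(p(T, d)) = -1*10 = -10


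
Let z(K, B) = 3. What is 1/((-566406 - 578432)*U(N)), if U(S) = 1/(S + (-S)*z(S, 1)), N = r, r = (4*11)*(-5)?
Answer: -220/572419 ≈ -0.00038433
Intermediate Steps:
r = -220 (r = 44*(-5) = -220)
N = -220
U(S) = -1/(2*S) (U(S) = 1/(S - S*3) = 1/(S - 3*S) = 1/(-2*S) = -1/(2*S))
1/((-566406 - 578432)*U(N)) = 1/((-566406 - 578432)*((-½/(-220)))) = 1/((-1144838)*((-½*(-1/220)))) = -1/(1144838*1/440) = -1/1144838*440 = -220/572419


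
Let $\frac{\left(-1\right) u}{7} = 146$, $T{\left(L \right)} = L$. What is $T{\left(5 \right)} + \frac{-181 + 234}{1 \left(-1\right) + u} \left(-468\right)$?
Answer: $\frac{9973}{341} \approx 29.246$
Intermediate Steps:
$u = -1022$ ($u = \left(-7\right) 146 = -1022$)
$T{\left(5 \right)} + \frac{-181 + 234}{1 \left(-1\right) + u} \left(-468\right) = 5 + \frac{-181 + 234}{1 \left(-1\right) - 1022} \left(-468\right) = 5 + \frac{53}{-1 - 1022} \left(-468\right) = 5 + \frac{53}{-1023} \left(-468\right) = 5 + 53 \left(- \frac{1}{1023}\right) \left(-468\right) = 5 - - \frac{8268}{341} = 5 + \frac{8268}{341} = \frac{9973}{341}$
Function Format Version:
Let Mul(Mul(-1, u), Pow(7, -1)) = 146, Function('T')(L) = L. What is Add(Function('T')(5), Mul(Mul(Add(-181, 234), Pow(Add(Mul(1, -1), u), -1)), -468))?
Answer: Rational(9973, 341) ≈ 29.246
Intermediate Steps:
u = -1022 (u = Mul(-7, 146) = -1022)
Add(Function('T')(5), Mul(Mul(Add(-181, 234), Pow(Add(Mul(1, -1), u), -1)), -468)) = Add(5, Mul(Mul(Add(-181, 234), Pow(Add(Mul(1, -1), -1022), -1)), -468)) = Add(5, Mul(Mul(53, Pow(Add(-1, -1022), -1)), -468)) = Add(5, Mul(Mul(53, Pow(-1023, -1)), -468)) = Add(5, Mul(Mul(53, Rational(-1, 1023)), -468)) = Add(5, Mul(Rational(-53, 1023), -468)) = Add(5, Rational(8268, 341)) = Rational(9973, 341)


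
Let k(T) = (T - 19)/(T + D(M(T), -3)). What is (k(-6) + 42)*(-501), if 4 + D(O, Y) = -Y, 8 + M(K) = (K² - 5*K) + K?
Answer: -159819/7 ≈ -22831.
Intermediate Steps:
M(K) = -8 + K² - 4*K (M(K) = -8 + ((K² - 5*K) + K) = -8 + (K² - 4*K) = -8 + K² - 4*K)
D(O, Y) = -4 - Y
k(T) = (-19 + T)/(-1 + T) (k(T) = (T - 19)/(T + (-4 - 1*(-3))) = (-19 + T)/(T + (-4 + 3)) = (-19 + T)/(T - 1) = (-19 + T)/(-1 + T))
(k(-6) + 42)*(-501) = ((-19 - 6)/(-1 - 6) + 42)*(-501) = (-25/(-7) + 42)*(-501) = (-⅐*(-25) + 42)*(-501) = (25/7 + 42)*(-501) = (319/7)*(-501) = -159819/7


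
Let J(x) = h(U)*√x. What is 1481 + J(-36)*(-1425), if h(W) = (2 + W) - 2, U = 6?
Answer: 1481 - 51300*I ≈ 1481.0 - 51300.0*I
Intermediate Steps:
h(W) = W
J(x) = 6*√x
1481 + J(-36)*(-1425) = 1481 + (6*√(-36))*(-1425) = 1481 + (6*(6*I))*(-1425) = 1481 + (36*I)*(-1425) = 1481 - 51300*I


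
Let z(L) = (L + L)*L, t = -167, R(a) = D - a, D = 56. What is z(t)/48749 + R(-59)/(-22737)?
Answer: 1262618251/1108406013 ≈ 1.1391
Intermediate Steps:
R(a) = 56 - a
z(L) = 2*L² (z(L) = (2*L)*L = 2*L²)
z(t)/48749 + R(-59)/(-22737) = (2*(-167)²)/48749 + (56 - 1*(-59))/(-22737) = (2*27889)*(1/48749) + (56 + 59)*(-1/22737) = 55778*(1/48749) + 115*(-1/22737) = 55778/48749 - 115/22737 = 1262618251/1108406013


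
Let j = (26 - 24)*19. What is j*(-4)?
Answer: -152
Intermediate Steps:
j = 38 (j = 2*19 = 38)
j*(-4) = 38*(-4) = -152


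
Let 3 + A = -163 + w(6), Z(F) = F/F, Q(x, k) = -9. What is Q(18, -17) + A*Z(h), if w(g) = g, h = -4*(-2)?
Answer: -169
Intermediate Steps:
h = 8
Z(F) = 1
A = -160 (A = -3 + (-163 + 6) = -3 - 157 = -160)
Q(18, -17) + A*Z(h) = -9 - 160*1 = -9 - 160 = -169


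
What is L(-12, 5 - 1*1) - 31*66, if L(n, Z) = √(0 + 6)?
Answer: -2046 + √6 ≈ -2043.6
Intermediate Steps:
L(n, Z) = √6
L(-12, 5 - 1*1) - 31*66 = √6 - 31*66 = √6 - 2046 = -2046 + √6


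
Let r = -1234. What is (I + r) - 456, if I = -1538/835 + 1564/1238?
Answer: -873800902/516865 ≈ -1690.6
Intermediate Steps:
I = -299052/516865 (I = -1538*1/835 + 1564*(1/1238) = -1538/835 + 782/619 = -299052/516865 ≈ -0.57859)
(I + r) - 456 = (-299052/516865 - 1234) - 456 = -638110462/516865 - 456 = -873800902/516865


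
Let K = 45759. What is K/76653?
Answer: 15253/25551 ≈ 0.59696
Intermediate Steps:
K/76653 = 45759/76653 = 45759*(1/76653) = 15253/25551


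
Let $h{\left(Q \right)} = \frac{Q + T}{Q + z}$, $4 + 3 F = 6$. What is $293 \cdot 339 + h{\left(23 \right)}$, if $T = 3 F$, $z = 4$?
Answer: $\frac{2681854}{27} \approx 99328.0$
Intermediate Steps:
$F = \frac{2}{3}$ ($F = - \frac{4}{3} + \frac{1}{3} \cdot 6 = - \frac{4}{3} + 2 = \frac{2}{3} \approx 0.66667$)
$T = 2$ ($T = 3 \cdot \frac{2}{3} = 2$)
$h{\left(Q \right)} = \frac{2 + Q}{4 + Q}$ ($h{\left(Q \right)} = \frac{Q + 2}{Q + 4} = \frac{2 + Q}{4 + Q}$)
$293 \cdot 339 + h{\left(23 \right)} = 293 \cdot 339 + \frac{2 + 23}{4 + 23} = 99327 + \frac{1}{27} \cdot 25 = 99327 + \frac{25}{27} = \frac{2681854}{27}$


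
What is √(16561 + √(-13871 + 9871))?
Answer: √(16561 + 20*I*√10) ≈ 128.69 + 0.246*I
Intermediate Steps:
√(16561 + √(-13871 + 9871)) = √(16561 + √(-4000)) = √(16561 + 20*I*√10)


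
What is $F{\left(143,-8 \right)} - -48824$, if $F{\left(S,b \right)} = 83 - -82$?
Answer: $48989$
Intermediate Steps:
$F{\left(S,b \right)} = 165$ ($F{\left(S,b \right)} = 83 + 82 = 165$)
$F{\left(143,-8 \right)} - -48824 = 165 - -48824 = 165 + 48824 = 48989$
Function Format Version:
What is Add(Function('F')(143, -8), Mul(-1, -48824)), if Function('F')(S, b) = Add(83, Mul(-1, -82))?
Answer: 48989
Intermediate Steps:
Function('F')(S, b) = 165 (Function('F')(S, b) = Add(83, 82) = 165)
Add(Function('F')(143, -8), Mul(-1, -48824)) = Add(165, Mul(-1, -48824)) = Add(165, 48824) = 48989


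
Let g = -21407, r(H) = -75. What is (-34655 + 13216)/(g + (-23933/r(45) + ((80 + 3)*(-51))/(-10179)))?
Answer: 165323925/162613207 ≈ 1.0167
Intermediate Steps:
(-34655 + 13216)/(g + (-23933/r(45) + ((80 + 3)*(-51))/(-10179))) = (-34655 + 13216)/(-21407 + (-23933/(-75) + ((80 + 3)*(-51))/(-10179))) = -21439/(-21407 + (-23933*(-1/75) + (83*(-51))*(-1/10179))) = -21439/(-21407 + (23933/75 - 4233*(-1/10179))) = -21439/(-21407 + (23933/75 + 1411/3393)) = -21439/(-21407 + 27103498/84825) = -21439/(-1788745277/84825) = -21439*(-84825/1788745277) = 165323925/162613207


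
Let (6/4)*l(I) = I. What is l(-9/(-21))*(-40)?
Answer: -80/7 ≈ -11.429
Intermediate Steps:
l(I) = 2*I/3
l(-9/(-21))*(-40) = (2*(-9/(-21))/3)*(-40) = (2*(-9*(-1/21))/3)*(-40) = ((2/3)*(3/7))*(-40) = (2/7)*(-40) = -80/7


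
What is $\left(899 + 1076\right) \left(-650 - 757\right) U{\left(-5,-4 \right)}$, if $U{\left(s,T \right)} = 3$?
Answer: $-8336475$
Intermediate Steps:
$\left(899 + 1076\right) \left(-650 - 757\right) U{\left(-5,-4 \right)} = \left(899 + 1076\right) \left(-650 - 757\right) 3 = 1975 \left(-1407\right) 3 = \left(-2778825\right) 3 = -8336475$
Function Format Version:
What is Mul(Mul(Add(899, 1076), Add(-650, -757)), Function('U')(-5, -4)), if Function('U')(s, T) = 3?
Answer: -8336475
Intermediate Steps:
Mul(Mul(Add(899, 1076), Add(-650, -757)), Function('U')(-5, -4)) = Mul(Mul(Add(899, 1076), Add(-650, -757)), 3) = Mul(Mul(1975, -1407), 3) = Mul(-2778825, 3) = -8336475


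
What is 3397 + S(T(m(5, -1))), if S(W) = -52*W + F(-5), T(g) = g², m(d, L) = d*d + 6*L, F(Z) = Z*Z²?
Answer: -15500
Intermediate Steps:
F(Z) = Z³
m(d, L) = d² + 6*L
S(W) = -125 - 52*W (S(W) = -52*W + (-5)³ = -52*W - 125 = -125 - 52*W)
3397 + S(T(m(5, -1))) = 3397 + (-125 - 52*(5² + 6*(-1))²) = 3397 + (-125 - 52*(25 - 6)²) = 3397 + (-125 - 52*19²) = 3397 + (-125 - 52*361) = 3397 + (-125 - 18772) = 3397 - 18897 = -15500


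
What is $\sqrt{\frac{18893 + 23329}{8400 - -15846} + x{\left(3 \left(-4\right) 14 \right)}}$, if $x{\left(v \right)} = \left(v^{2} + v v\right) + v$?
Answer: $\frac{\sqrt{102118098133}}{1347} \approx 237.24$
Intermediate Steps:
$x{\left(v \right)} = v + 2 v^{2}$ ($x{\left(v \right)} = \left(v^{2} + v^{2}\right) + v = 2 v^{2} + v = v + 2 v^{2}$)
$\sqrt{\frac{18893 + 23329}{8400 - -15846} + x{\left(3 \left(-4\right) 14 \right)}} = \sqrt{\frac{18893 + 23329}{8400 - -15846} + 3 \left(-4\right) 14 \left(1 + 2 \cdot 3 \left(-4\right) 14\right)} = \sqrt{\frac{42222}{8400 + 15846} + \left(-12\right) 14 \left(1 + 2 \left(\left(-12\right) 14\right)\right)} = \sqrt{\frac{42222}{24246} - 168 \left(1 + 2 \left(-168\right)\right)} = \sqrt{42222 \cdot \frac{1}{24246} - 168 \left(1 - 336\right)} = \sqrt{\frac{7037}{4041} - -56280} = \sqrt{\frac{7037}{4041} + 56280} = \sqrt{\frac{227434517}{4041}} = \frac{\sqrt{102118098133}}{1347}$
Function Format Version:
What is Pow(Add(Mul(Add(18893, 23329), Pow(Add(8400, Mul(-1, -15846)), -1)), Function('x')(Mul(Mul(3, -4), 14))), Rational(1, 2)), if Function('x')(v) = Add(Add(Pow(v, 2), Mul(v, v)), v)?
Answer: Mul(Rational(1, 1347), Pow(102118098133, Rational(1, 2))) ≈ 237.24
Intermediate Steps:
Function('x')(v) = Add(v, Mul(2, Pow(v, 2))) (Function('x')(v) = Add(Add(Pow(v, 2), Pow(v, 2)), v) = Add(Mul(2, Pow(v, 2)), v) = Add(v, Mul(2, Pow(v, 2))))
Pow(Add(Mul(Add(18893, 23329), Pow(Add(8400, Mul(-1, -15846)), -1)), Function('x')(Mul(Mul(3, -4), 14))), Rational(1, 2)) = Pow(Add(Mul(Add(18893, 23329), Pow(Add(8400, Mul(-1, -15846)), -1)), Mul(Mul(Mul(3, -4), 14), Add(1, Mul(2, Mul(Mul(3, -4), 14))))), Rational(1, 2)) = Pow(Add(Mul(42222, Pow(Add(8400, 15846), -1)), Mul(Mul(-12, 14), Add(1, Mul(2, Mul(-12, 14))))), Rational(1, 2)) = Pow(Add(Mul(42222, Pow(24246, -1)), Mul(-168, Add(1, Mul(2, -168)))), Rational(1, 2)) = Pow(Add(Mul(42222, Rational(1, 24246)), Mul(-168, Add(1, -336))), Rational(1, 2)) = Pow(Add(Rational(7037, 4041), Mul(-168, -335)), Rational(1, 2)) = Pow(Add(Rational(7037, 4041), 56280), Rational(1, 2)) = Pow(Rational(227434517, 4041), Rational(1, 2)) = Mul(Rational(1, 1347), Pow(102118098133, Rational(1, 2)))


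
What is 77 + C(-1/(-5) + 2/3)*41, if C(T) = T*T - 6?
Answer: -31096/225 ≈ -138.20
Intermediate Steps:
C(T) = -6 + T² (C(T) = T² - 6 = -6 + T²)
77 + C(-1/(-5) + 2/3)*41 = 77 + (-6 + (-1/(-5) + 2/3)²)*41 = 77 + (-6 + (-1*(-⅕) + 2*(⅓))²)*41 = 77 + (-6 + (⅕ + ⅔)²)*41 = 77 + (-6 + (13/15)²)*41 = 77 + (-6 + 169/225)*41 = 77 - 1181/225*41 = 77 - 48421/225 = -31096/225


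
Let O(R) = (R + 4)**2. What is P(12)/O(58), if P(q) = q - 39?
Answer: -27/3844 ≈ -0.0070239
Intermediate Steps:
P(q) = -39 + q
O(R) = (4 + R)**2
P(12)/O(58) = (-39 + 12)/((4 + 58)**2) = -27/(62**2) = -27/3844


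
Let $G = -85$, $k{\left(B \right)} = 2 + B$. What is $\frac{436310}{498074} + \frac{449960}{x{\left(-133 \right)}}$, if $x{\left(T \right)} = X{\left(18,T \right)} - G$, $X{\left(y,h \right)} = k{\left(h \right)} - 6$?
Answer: $- \frac{28011336115}{3237481} \approx -8652.2$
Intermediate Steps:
$X{\left(y,h \right)} = -4 + h$ ($X{\left(y,h \right)} = \left(2 + h\right) - 6 = -4 + h$)
$x{\left(T \right)} = 81 + T$ ($x{\left(T \right)} = \left(-4 + T\right) - -85 = \left(-4 + T\right) + 85 = 81 + T$)
$\frac{436310}{498074} + \frac{449960}{x{\left(-133 \right)}} = \frac{436310}{498074} + \frac{449960}{81 - 133} = 436310 \cdot \frac{1}{498074} + \frac{449960}{-52} = \frac{218155}{249037} + 449960 \left(- \frac{1}{52}\right) = \frac{218155}{249037} - \frac{112490}{13} = - \frac{28011336115}{3237481}$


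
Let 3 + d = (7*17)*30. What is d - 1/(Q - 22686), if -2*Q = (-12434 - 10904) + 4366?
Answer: 47084401/13200 ≈ 3567.0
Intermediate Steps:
d = 3567 (d = -3 + (7*17)*30 = -3 + 119*30 = -3 + 3570 = 3567)
Q = 9486 (Q = -((-12434 - 10904) + 4366)/2 = -(-23338 + 4366)/2 = -½*(-18972) = 9486)
d - 1/(Q - 22686) = 3567 - 1/(9486 - 22686) = 3567 - 1/(-13200) = 3567 - 1*(-1/13200) = 3567 + 1/13200 = 47084401/13200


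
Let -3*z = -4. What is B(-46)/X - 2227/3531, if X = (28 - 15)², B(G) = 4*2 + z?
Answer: -114469/198913 ≈ -0.57547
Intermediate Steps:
z = 4/3 (z = -⅓*(-4) = 4/3 ≈ 1.3333)
B(G) = 28/3 (B(G) = 4*2 + 4/3 = 8 + 4/3 = 28/3)
X = 169 (X = 13² = 169)
B(-46)/X - 2227/3531 = (28/3)/169 - 2227/3531 = (28/3)*(1/169) - 2227*1/3531 = 28/507 - 2227/3531 = -114469/198913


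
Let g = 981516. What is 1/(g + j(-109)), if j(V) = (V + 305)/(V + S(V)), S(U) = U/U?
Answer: 27/26500883 ≈ 1.0188e-6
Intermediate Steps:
S(U) = 1
j(V) = (305 + V)/(1 + V) (j(V) = (V + 305)/(V + 1) = (305 + V)/(1 + V))
1/(g + j(-109)) = 1/(981516 + (305 - 109)/(1 - 109)) = 1/(981516 + 196/(-108)) = 1/(981516 - 1/108*196) = 1/(981516 - 49/27) = 1/(26500883/27) = 27/26500883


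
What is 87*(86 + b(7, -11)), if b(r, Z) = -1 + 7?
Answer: 8004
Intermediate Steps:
b(r, Z) = 6
87*(86 + b(7, -11)) = 87*(86 + 6) = 87*92 = 8004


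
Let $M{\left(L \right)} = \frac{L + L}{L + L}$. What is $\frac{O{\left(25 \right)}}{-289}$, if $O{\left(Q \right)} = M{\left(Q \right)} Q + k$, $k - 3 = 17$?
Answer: $- \frac{45}{289} \approx -0.15571$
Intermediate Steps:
$M{\left(L \right)} = 1$ ($M{\left(L \right)} = \frac{2 L}{2 L} = 2 L \frac{1}{2 L} = 1$)
$k = 20$ ($k = 3 + 17 = 20$)
$O{\left(Q \right)} = 20 + Q$ ($O{\left(Q \right)} = 1 Q + 20 = Q + 20 = 20 + Q$)
$\frac{O{\left(25 \right)}}{-289} = \frac{20 + 25}{-289} = 45 \left(- \frac{1}{289}\right) = - \frac{45}{289}$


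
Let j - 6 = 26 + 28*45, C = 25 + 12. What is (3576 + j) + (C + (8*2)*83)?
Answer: 6233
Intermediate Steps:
C = 37
j = 1292 (j = 6 + (26 + 28*45) = 6 + (26 + 1260) = 6 + 1286 = 1292)
(3576 + j) + (C + (8*2)*83) = (3576 + 1292) + (37 + (8*2)*83) = 4868 + (37 + 16*83) = 4868 + (37 + 1328) = 4868 + 1365 = 6233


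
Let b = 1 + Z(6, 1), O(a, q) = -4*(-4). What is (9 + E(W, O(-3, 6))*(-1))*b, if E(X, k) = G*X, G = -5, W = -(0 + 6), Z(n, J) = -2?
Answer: 21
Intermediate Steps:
O(a, q) = 16
W = -6 (W = -1*6 = -6)
E(X, k) = -5*X
b = -1 (b = 1 - 2 = -1)
(9 + E(W, O(-3, 6))*(-1))*b = (9 - 5*(-6)*(-1))*(-1) = (9 + 30*(-1))*(-1) = (9 - 30)*(-1) = -21*(-1) = 21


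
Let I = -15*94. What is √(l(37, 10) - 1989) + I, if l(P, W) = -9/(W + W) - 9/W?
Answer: -1410 + 3*I*√22115/10 ≈ -1410.0 + 44.613*I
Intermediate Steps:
l(P, W) = -27/(2*W) (l(P, W) = -9*1/(2*W) - 9/W = -9/(2*W) - 9/W = -27/(2*W))
I = -1410
√(l(37, 10) - 1989) + I = √(-27/2/10 - 1989) - 1410 = √(-27/2*⅒ - 1989) - 1410 = √(-27/20 - 1989) - 1410 = √(-39807/20) - 1410 = 3*I*√22115/10 - 1410 = -1410 + 3*I*√22115/10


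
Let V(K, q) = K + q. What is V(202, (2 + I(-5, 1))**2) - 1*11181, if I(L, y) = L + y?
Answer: -10975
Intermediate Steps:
V(202, (2 + I(-5, 1))**2) - 1*11181 = (202 + (2 + (-5 + 1))**2) - 1*11181 = (202 + (2 - 4)**2) - 11181 = (202 + (-2)**2) - 11181 = (202 + 4) - 11181 = 206 - 11181 = -10975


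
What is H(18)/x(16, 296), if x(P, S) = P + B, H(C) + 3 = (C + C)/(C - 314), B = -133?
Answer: 77/2886 ≈ 0.026681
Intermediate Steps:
H(C) = -3 + 2*C/(-314 + C) (H(C) = -3 + (C + C)/(C - 314) = -3 + (2*C)/(-314 + C) = -3 + 2*C/(-314 + C))
x(P, S) = -133 + P (x(P, S) = P - 133 = -133 + P)
H(18)/x(16, 296) = ((942 - 1*18)/(-314 + 18))/(-133 + 16) = ((942 - 18)/(-296))/(-117) = -1/296*924*(-1/117) = -231/74*(-1/117) = 77/2886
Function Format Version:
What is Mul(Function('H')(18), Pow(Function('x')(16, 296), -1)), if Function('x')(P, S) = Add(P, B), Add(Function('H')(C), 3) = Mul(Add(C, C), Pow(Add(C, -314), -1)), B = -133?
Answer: Rational(77, 2886) ≈ 0.026681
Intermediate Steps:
Function('H')(C) = Add(-3, Mul(2, C, Pow(Add(-314, C), -1))) (Function('H')(C) = Add(-3, Mul(Add(C, C), Pow(Add(C, -314), -1))) = Add(-3, Mul(Mul(2, C), Pow(Add(-314, C), -1))) = Add(-3, Mul(2, C, Pow(Add(-314, C), -1))))
Function('x')(P, S) = Add(-133, P) (Function('x')(P, S) = Add(P, -133) = Add(-133, P))
Mul(Function('H')(18), Pow(Function('x')(16, 296), -1)) = Mul(Mul(Pow(Add(-314, 18), -1), Add(942, Mul(-1, 18))), Pow(Add(-133, 16), -1)) = Mul(Mul(Pow(-296, -1), Add(942, -18)), Pow(-117, -1)) = Mul(Mul(Rational(-1, 296), 924), Rational(-1, 117)) = Mul(Rational(-231, 74), Rational(-1, 117)) = Rational(77, 2886)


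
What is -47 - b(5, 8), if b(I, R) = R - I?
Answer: -50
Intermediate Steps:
-47 - b(5, 8) = -47 - (8 - 1*5) = -47 - (8 - 5) = -47 - 1*3 = -47 - 3 = -50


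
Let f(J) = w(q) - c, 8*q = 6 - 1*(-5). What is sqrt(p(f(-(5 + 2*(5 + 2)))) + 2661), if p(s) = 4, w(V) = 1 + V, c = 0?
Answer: sqrt(2665) ≈ 51.624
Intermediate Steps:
q = 11/8 (q = (6 - 1*(-5))/8 = (6 + 5)/8 = (1/8)*11 = 11/8 ≈ 1.3750)
f(J) = 19/8 (f(J) = (1 + 11/8) - 1*0 = 19/8 + 0 = 19/8)
sqrt(p(f(-(5 + 2*(5 + 2)))) + 2661) = sqrt(4 + 2661) = sqrt(2665)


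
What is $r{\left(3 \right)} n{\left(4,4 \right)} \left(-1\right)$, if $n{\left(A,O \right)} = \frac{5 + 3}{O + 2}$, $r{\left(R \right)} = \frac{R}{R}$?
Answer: $- \frac{4}{3} \approx -1.3333$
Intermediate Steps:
$r{\left(R \right)} = 1$
$n{\left(A,O \right)} = \frac{8}{2 + O}$
$r{\left(3 \right)} n{\left(4,4 \right)} \left(-1\right) = 1 \frac{8}{2 + 4} \left(-1\right) = 1 \cdot \frac{8}{6} \left(-1\right) = 1 \cdot 8 \cdot \frac{1}{6} \left(-1\right) = 1 \cdot \frac{4}{3} \left(-1\right) = \frac{4}{3} \left(-1\right) = - \frac{4}{3}$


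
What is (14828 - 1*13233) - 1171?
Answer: 424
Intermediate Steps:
(14828 - 1*13233) - 1171 = (14828 - 13233) - 1171 = 1595 - 1171 = 424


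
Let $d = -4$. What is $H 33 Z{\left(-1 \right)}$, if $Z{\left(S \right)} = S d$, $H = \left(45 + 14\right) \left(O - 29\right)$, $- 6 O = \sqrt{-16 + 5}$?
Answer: $-225852 - 1298 i \sqrt{11} \approx -2.2585 \cdot 10^{5} - 4305.0 i$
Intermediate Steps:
$O = - \frac{i \sqrt{11}}{6}$ ($O = - \frac{\sqrt{-16 + 5}}{6} = - \frac{\sqrt{-11}}{6} = - \frac{i \sqrt{11}}{6} \approx - 0.55277 i$)
$H = -1711 - \frac{59 i \sqrt{11}}{6}$ ($H = \left(45 + 14\right) \left(- \frac{i \sqrt{11}}{6} - 29\right) = 59 \left(- \frac{i \sqrt{11}}{6} - 29\right) = 59 \left(-29 - \frac{i \sqrt{11}}{6}\right) = -1711 - \frac{59 i \sqrt{11}}{6} \approx -1711.0 - 32.613 i$)
$Z{\left(S \right)} = - 4 S$ ($Z{\left(S \right)} = S \left(-4\right) = - 4 S$)
$H 33 Z{\left(-1 \right)} = \left(-1711 - \frac{59 i \sqrt{11}}{6}\right) 33 \left(\left(-4\right) \left(-1\right)\right) = \left(-56463 - \frac{649 i \sqrt{11}}{2}\right) 4 = -225852 - 1298 i \sqrt{11}$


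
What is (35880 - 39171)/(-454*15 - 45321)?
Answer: 1097/17377 ≈ 0.063129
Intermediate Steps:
(35880 - 39171)/(-454*15 - 45321) = -3291/(-6810 - 45321) = -3291/(-52131) = -3291*(-1/52131) = 1097/17377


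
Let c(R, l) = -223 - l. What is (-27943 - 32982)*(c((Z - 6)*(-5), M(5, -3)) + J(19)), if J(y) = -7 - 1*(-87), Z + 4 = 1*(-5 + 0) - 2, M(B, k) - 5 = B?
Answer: 9321525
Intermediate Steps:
M(B, k) = 5 + B
Z = -11 (Z = -4 + (1*(-5 + 0) - 2) = -4 + (1*(-5) - 2) = -4 + (-5 - 2) = -4 - 7 = -11)
J(y) = 80 (J(y) = -7 + 87 = 80)
(-27943 - 32982)*(c((Z - 6)*(-5), M(5, -3)) + J(19)) = (-27943 - 32982)*((-223 - (5 + 5)) + 80) = -60925*((-223 - 1*10) + 80) = -60925*((-223 - 10) + 80) = -60925*(-233 + 80) = -60925*(-153) = 9321525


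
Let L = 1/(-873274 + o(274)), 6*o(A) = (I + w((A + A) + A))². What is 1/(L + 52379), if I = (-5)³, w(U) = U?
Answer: 4753835/249001123459 ≈ 1.9092e-5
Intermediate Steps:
I = -125
o(A) = (-125 + 3*A)²/6 (o(A) = (-125 + ((A + A) + A))²/6 = (-125 + (2*A + A))²/6 = (-125 + 3*A)²/6)
L = -6/4753835 (L = 1/(-873274 + (-125 + 3*274)²/6) = 1/(-873274 + (-125 + 822)²/6) = 1/(-873274 + (⅙)*697²) = 1/(-873274 + (⅙)*485809) = 1/(-873274 + 485809/6) = 1/(-4753835/6) = -6/4753835 ≈ -1.2621e-6)
1/(L + 52379) = 1/(-6/4753835 + 52379) = 1/(249001123459/4753835) = 4753835/249001123459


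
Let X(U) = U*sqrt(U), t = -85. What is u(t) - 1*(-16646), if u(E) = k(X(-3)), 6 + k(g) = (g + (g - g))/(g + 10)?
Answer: 2113307/127 - 30*I*sqrt(3)/127 ≈ 16640.0 - 0.40915*I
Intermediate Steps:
X(U) = U**(3/2)
k(g) = -6 + g/(10 + g) (k(g) = -6 + (g + (g - g))/(g + 10) = -6 + (g + 0)/(10 + g) = -6 + g/(10 + g))
u(E) = 5*(-12 + 3*I*sqrt(3))/(10 - 3*I*sqrt(3)) (u(E) = 5*(-12 - (-3)**(3/2))/(10 + (-3)**(3/2)) = 5*(-12 - (-3)*I*sqrt(3))/(10 - 3*I*sqrt(3)) = 5*(-12 + 3*I*sqrt(3))/(10 - 3*I*sqrt(3)))
u(t) - 1*(-16646) = (-735/127 - 30*I*sqrt(3)/127) - 1*(-16646) = (-735/127 - 30*I*sqrt(3)/127) + 16646 = 2113307/127 - 30*I*sqrt(3)/127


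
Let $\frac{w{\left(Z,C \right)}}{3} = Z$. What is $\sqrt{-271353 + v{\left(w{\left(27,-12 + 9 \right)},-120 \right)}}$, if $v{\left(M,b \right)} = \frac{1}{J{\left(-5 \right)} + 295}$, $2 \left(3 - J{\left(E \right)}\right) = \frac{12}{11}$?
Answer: $\frac{i \sqrt{726275210090}}{1636} \approx 520.92 i$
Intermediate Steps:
$J{\left(E \right)} = \frac{27}{11}$ ($J{\left(E \right)} = 3 - \frac{12 \cdot \frac{1}{11}}{2} = 3 - \frac{6}{11} = \frac{27}{11}$)
$w{\left(Z,C \right)} = 3 Z$
$v{\left(M,b \right)} = \frac{11}{3272}$ ($v{\left(M,b \right)} = \frac{1}{\frac{27}{11} + 295} = \frac{1}{\frac{3272}{11}} = \frac{11}{3272}$)
$\sqrt{-271353 + v{\left(w{\left(27,-12 + 9 \right)},-120 \right)}} = \sqrt{-271353 + \frac{11}{3272}} = \sqrt{- \frac{887867005}{3272}} = \frac{i \sqrt{726275210090}}{1636}$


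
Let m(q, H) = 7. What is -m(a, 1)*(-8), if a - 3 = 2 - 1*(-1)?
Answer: 56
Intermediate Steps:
a = 6 (a = 3 + (2 - 1*(-1)) = 3 + (2 + 1) = 3 + 3 = 6)
-m(a, 1)*(-8) = -1*7*(-8) = -7*(-8) = 56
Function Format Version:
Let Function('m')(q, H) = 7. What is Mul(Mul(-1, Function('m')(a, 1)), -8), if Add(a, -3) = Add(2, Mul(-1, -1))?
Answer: 56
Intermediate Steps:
a = 6 (a = Add(3, Add(2, Mul(-1, -1))) = Add(3, Add(2, 1)) = Add(3, 3) = 6)
Mul(Mul(-1, Function('m')(a, 1)), -8) = Mul(Mul(-1, 7), -8) = Mul(-7, -8) = 56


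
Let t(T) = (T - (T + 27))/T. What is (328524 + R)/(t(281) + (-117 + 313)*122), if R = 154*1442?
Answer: 154716352/6719245 ≈ 23.026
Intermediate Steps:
t(T) = -27/T (t(T) = (T - (27 + T))/T = (T + (-27 - T))/T = -27/T)
R = 222068
(328524 + R)/(t(281) + (-117 + 313)*122) = (328524 + 222068)/(-27/281 + (-117 + 313)*122) = 550592/(-27*1/281 + 196*122) = 550592/(-27/281 + 23912) = 550592/(6719245/281) = 550592*(281/6719245) = 154716352/6719245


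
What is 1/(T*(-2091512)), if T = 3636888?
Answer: -1/7606594894656 ≈ -1.3146e-13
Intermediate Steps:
1/(T*(-2091512)) = 1/(3636888*(-2091512)) = (1/3636888)*(-1/2091512) = -1/7606594894656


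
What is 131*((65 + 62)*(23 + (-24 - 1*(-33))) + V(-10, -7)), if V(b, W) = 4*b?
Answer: 527144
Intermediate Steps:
131*((65 + 62)*(23 + (-24 - 1*(-33))) + V(-10, -7)) = 131*((65 + 62)*(23 + (-24 - 1*(-33))) + 4*(-10)) = 131*(127*(23 + (-24 + 33)) - 40) = 131*(127*(23 + 9) - 40) = 131*(127*32 - 40) = 131*(4064 - 40) = 131*4024 = 527144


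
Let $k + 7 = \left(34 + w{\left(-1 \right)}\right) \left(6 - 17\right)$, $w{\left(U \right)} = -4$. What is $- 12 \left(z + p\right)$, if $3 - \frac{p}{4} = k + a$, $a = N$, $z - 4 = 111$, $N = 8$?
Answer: $-17316$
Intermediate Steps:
$z = 115$ ($z = 4 + 111 = 115$)
$a = 8$
$k = -337$ ($k = -7 + \left(34 - 4\right) \left(6 - 17\right) = -7 + 30 \left(-11\right) = -7 - 330 = -337$)
$p = 1328$ ($p = 12 - 4 \left(-337 + 8\right) = 12 - -1316 = 12 + 1316 = 1328$)
$- 12 \left(z + p\right) = - 12 \left(115 + 1328\right) = \left(-12\right) 1443 = -17316$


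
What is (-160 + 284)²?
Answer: 15376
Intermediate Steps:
(-160 + 284)² = 124² = 15376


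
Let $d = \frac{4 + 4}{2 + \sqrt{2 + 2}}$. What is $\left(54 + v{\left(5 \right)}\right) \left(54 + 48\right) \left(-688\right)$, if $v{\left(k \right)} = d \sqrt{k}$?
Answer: $-3789504 - 140352 \sqrt{5} \approx -4.1033 \cdot 10^{6}$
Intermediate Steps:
$d = 2$ ($d = \frac{8}{2 + \sqrt{4}} = \frac{8}{2 + 2} = \frac{8}{4} = 8 \cdot \frac{1}{4} = 2$)
$v{\left(k \right)} = 2 \sqrt{k}$
$\left(54 + v{\left(5 \right)}\right) \left(54 + 48\right) \left(-688\right) = \left(54 + 2 \sqrt{5}\right) \left(54 + 48\right) \left(-688\right) = \left(54 + 2 \sqrt{5}\right) 102 \left(-688\right) = \left(5508 + 204 \sqrt{5}\right) \left(-688\right) = -3789504 - 140352 \sqrt{5}$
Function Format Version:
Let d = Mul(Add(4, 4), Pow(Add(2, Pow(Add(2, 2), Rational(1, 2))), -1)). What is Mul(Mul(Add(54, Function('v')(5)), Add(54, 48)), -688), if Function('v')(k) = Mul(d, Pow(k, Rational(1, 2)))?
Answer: Add(-3789504, Mul(-140352, Pow(5, Rational(1, 2)))) ≈ -4.1033e+6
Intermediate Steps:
d = 2 (d = Mul(8, Pow(Add(2, Pow(4, Rational(1, 2))), -1)) = Mul(8, Pow(Add(2, 2), -1)) = Mul(8, Pow(4, -1)) = Mul(8, Rational(1, 4)) = 2)
Function('v')(k) = Mul(2, Pow(k, Rational(1, 2)))
Mul(Mul(Add(54, Function('v')(5)), Add(54, 48)), -688) = Mul(Mul(Add(54, Mul(2, Pow(5, Rational(1, 2)))), Add(54, 48)), -688) = Mul(Mul(Add(54, Mul(2, Pow(5, Rational(1, 2)))), 102), -688) = Mul(Add(5508, Mul(204, Pow(5, Rational(1, 2)))), -688) = Add(-3789504, Mul(-140352, Pow(5, Rational(1, 2))))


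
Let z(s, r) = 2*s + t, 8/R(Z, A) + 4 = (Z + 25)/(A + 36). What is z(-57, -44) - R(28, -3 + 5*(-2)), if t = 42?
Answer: -2624/39 ≈ -67.282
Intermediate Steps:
R(Z, A) = 8/(-4 + (25 + Z)/(36 + A)) (R(Z, A) = 8/(-4 + (Z + 25)/(A + 36)) = 8/(-4 + (25 + Z)/(36 + A)))
z(s, r) = 42 + 2*s (z(s, r) = 2*s + 42 = 42 + 2*s)
z(-57, -44) - R(28, -3 + 5*(-2)) = (42 + 2*(-57)) - 8*(-36 - (-3 + 5*(-2)))/(119 - 1*28 + 4*(-3 + 5*(-2))) = (42 - 114) - 8*(-36 - (-3 - 10))/(119 - 28 + 4*(-3 - 10)) = -72 - 8*(-36 - 1*(-13))/(119 - 28 + 4*(-13)) = -72 - 8*(-36 + 13)/(119 - 28 - 52) = -72 - 8*(-23)/39 = -72 - 1*(-184/39) = -72 + 184/39 = -2624/39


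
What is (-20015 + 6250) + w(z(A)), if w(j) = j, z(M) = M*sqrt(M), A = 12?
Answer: -13765 + 24*sqrt(3) ≈ -13723.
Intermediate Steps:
z(M) = M**(3/2)
(-20015 + 6250) + w(z(A)) = (-20015 + 6250) + 12**(3/2) = -13765 + 24*sqrt(3)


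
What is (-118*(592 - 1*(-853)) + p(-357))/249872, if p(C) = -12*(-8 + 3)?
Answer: -12175/17848 ≈ -0.68215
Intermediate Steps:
p(C) = 60 (p(C) = -12*(-5) = 60)
(-118*(592 - 1*(-853)) + p(-357))/249872 = (-118*(592 - 1*(-853)) + 60)/249872 = (-118*(592 + 853) + 60)*(1/249872) = (-118*1445 + 60)*(1/249872) = (-170510 + 60)*(1/249872) = -170450*1/249872 = -12175/17848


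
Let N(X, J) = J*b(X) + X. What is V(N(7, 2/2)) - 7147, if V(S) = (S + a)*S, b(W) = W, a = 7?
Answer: -6853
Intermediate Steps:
N(X, J) = X + J*X (N(X, J) = J*X + X = X + J*X)
V(S) = S*(7 + S) (V(S) = (S + 7)*S = (7 + S)*S = S*(7 + S))
V(N(7, 2/2)) - 7147 = (7*(1 + 2/2))*(7 + 7*(1 + 2/2)) - 7147 = (7*(1 + 2*(½)))*(7 + 7*(1 + 2*(½))) - 7147 = (7*(1 + 1))*(7 + 7*(1 + 1)) - 7147 = (7*2)*(7 + 7*2) - 7147 = 14*(7 + 14) - 7147 = 14*21 - 7147 = 294 - 7147 = -6853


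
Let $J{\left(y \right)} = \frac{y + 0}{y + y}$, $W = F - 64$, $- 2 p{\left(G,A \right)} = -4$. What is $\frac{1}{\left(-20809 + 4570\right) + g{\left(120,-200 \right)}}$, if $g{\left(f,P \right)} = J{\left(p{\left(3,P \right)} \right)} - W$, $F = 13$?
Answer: $- \frac{2}{32375} \approx -6.1776 \cdot 10^{-5}$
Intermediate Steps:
$p{\left(G,A \right)} = 2$ ($p{\left(G,A \right)} = \left(- \frac{1}{2}\right) \left(-4\right) = 2$)
$W = -51$ ($W = 13 - 64 = -51$)
$J{\left(y \right)} = \frac{1}{2}$ ($J{\left(y \right)} = \frac{y}{2 y} = y \frac{1}{2 y} = \frac{1}{2}$)
$g{\left(f,P \right)} = \frac{103}{2}$ ($g{\left(f,P \right)} = \frac{1}{2} - -51 = \frac{1}{2} + 51 = \frac{103}{2}$)
$\frac{1}{\left(-20809 + 4570\right) + g{\left(120,-200 \right)}} = \frac{1}{\left(-20809 + 4570\right) + \frac{103}{2}} = \frac{1}{-16239 + \frac{103}{2}} = \frac{1}{- \frac{32375}{2}} = - \frac{2}{32375}$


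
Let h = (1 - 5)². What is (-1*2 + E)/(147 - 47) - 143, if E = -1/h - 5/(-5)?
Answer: -228817/1600 ≈ -143.01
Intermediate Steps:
h = 16 (h = (-4)² = 16)
E = 15/16 (E = -1/16 - 5/(-5) = -1*1/16 - 5*(-⅕) = -1/16 + 1 = 15/16 ≈ 0.93750)
(-1*2 + E)/(147 - 47) - 143 = (-1*2 + 15/16)/(147 - 47) - 143 = (-2 + 15/16)/100 - 143 = -17/16*1/100 - 143 = -17/1600 - 143 = -228817/1600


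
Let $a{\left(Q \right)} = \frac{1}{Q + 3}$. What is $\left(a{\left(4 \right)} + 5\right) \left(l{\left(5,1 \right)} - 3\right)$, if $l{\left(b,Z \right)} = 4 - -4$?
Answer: $\frac{180}{7} \approx 25.714$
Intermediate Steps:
$l{\left(b,Z \right)} = 8$ ($l{\left(b,Z \right)} = 4 + 4 = 8$)
$a{\left(Q \right)} = \frac{1}{3 + Q}$
$\left(a{\left(4 \right)} + 5\right) \left(l{\left(5,1 \right)} - 3\right) = \left(\frac{1}{3 + 4} + 5\right) \left(8 - 3\right) = \left(\frac{1}{7} + 5\right) 5 = \frac{36}{7} \cdot 5 = \frac{180}{7}$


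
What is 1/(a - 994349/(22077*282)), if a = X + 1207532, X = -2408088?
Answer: -6225714/7474319291333 ≈ -8.3295e-7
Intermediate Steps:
a = -1200556 (a = -2408088 + 1207532 = -1200556)
1/(a - 994349/(22077*282)) = 1/(-1200556 - 994349/(22077*282)) = 1/(-1200556 - 994349/6225714) = 1/(-7474319291333/6225714) = -6225714/7474319291333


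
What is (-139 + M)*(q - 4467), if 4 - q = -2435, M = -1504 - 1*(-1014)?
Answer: 1275612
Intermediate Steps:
M = -490 (M = -1504 + 1014 = -490)
q = 2439 (q = 4 - 1*(-2435) = 4 + 2435 = 2439)
(-139 + M)*(q - 4467) = (-139 - 490)*(2439 - 4467) = -629*(-2028) = 1275612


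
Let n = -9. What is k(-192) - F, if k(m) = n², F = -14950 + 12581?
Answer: 2450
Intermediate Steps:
F = -2369
k(m) = 81 (k(m) = (-9)² = 81)
k(-192) - F = 81 - 1*(-2369) = 81 + 2369 = 2450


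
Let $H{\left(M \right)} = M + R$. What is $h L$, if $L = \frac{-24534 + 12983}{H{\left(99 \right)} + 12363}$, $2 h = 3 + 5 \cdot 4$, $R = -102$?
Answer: $- \frac{265673}{24720} \approx -10.747$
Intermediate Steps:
$h = \frac{23}{2}$ ($h = \frac{3 + 5 \cdot 4}{2} = \frac{3 + 20}{2} = \frac{1}{2} \cdot 23 = \frac{23}{2} \approx 11.5$)
$H{\left(M \right)} = -102 + M$ ($H{\left(M \right)} = M - 102 = -102 + M$)
$L = - \frac{11551}{12360}$ ($L = \frac{-24534 + 12983}{\left(-102 + 99\right) + 12363} = - \frac{11551}{-3 + 12363} = - \frac{11551}{12360} \approx -0.93455$)
$h L = \frac{23}{2} \left(- \frac{11551}{12360}\right) = - \frac{265673}{24720}$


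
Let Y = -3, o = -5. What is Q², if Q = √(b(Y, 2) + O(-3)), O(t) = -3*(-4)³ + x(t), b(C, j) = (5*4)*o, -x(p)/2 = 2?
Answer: 88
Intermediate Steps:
x(p) = -4 (x(p) = -2*2 = -4)
b(C, j) = -100 (b(C, j) = (5*4)*(-5) = 20*(-5) = -100)
O(t) = 188 (O(t) = -3*(-4)³ - 4 = -3*(-64) - 4 = 192 - 4 = 188)
Q = 2*√22 (Q = √(-100 + 188) = √88 = 2*√22 ≈ 9.3808)
Q² = (2*√22)² = 88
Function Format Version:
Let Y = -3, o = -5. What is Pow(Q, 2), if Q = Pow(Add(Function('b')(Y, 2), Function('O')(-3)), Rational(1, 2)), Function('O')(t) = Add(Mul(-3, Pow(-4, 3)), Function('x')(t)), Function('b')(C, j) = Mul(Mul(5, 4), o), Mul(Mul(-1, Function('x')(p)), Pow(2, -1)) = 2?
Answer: 88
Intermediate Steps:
Function('x')(p) = -4 (Function('x')(p) = Mul(-2, 2) = -4)
Function('b')(C, j) = -100 (Function('b')(C, j) = Mul(Mul(5, 4), -5) = Mul(20, -5) = -100)
Function('O')(t) = 188 (Function('O')(t) = Add(Mul(-3, Pow(-4, 3)), -4) = Add(Mul(-3, -64), -4) = Add(192, -4) = 188)
Q = Mul(2, Pow(22, Rational(1, 2))) (Q = Pow(Add(-100, 188), Rational(1, 2)) = Pow(88, Rational(1, 2)) = Mul(2, Pow(22, Rational(1, 2))) ≈ 9.3808)
Pow(Q, 2) = Pow(Mul(2, Pow(22, Rational(1, 2))), 2) = 88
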